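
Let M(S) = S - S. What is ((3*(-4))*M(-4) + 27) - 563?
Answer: -536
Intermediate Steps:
M(S) = 0
((3*(-4))*M(-4) + 27) - 563 = ((3*(-4))*0 + 27) - 563 = (-12*0 + 27) - 563 = (0 + 27) - 563 = 27 - 563 = -536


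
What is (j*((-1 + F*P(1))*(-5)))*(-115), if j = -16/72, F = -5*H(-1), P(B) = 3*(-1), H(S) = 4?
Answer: -67850/9 ≈ -7538.9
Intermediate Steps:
P(B) = -3
F = -20 (F = -5*4 = -20)
j = -2/9 (j = -16*1/72 = -2/9 ≈ -0.22222)
(j*((-1 + F*P(1))*(-5)))*(-115) = -2*(-1 - 20*(-3))*(-5)/9*(-115) = -2*(-1 + 60)*(-5)/9*(-115) = -118*(-5)/9*(-115) = -2/9*(-295)*(-115) = (590/9)*(-115) = -67850/9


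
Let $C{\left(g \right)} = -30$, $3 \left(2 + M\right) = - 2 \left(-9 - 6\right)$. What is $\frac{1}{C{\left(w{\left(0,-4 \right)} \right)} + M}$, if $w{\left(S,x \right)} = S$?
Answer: $- \frac{1}{22} \approx -0.045455$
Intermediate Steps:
$M = 8$ ($M = -2 + \frac{\left(-2\right) \left(-9 - 6\right)}{3} = -2 + \frac{\left(-2\right) \left(-15\right)}{3} = -2 + \frac{1}{3} \cdot 30 = -2 + 10 = 8$)
$\frac{1}{C{\left(w{\left(0,-4 \right)} \right)} + M} = \frac{1}{-30 + 8} = \frac{1}{-22} = - \frac{1}{22}$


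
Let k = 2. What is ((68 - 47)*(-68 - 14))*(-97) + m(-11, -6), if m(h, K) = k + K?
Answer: 167030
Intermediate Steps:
m(h, K) = 2 + K
((68 - 47)*(-68 - 14))*(-97) + m(-11, -6) = ((68 - 47)*(-68 - 14))*(-97) + (2 - 6) = (21*(-82))*(-97) - 4 = -1722*(-97) - 4 = 167034 - 4 = 167030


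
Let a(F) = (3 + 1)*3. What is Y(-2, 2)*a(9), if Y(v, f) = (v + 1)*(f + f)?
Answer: -48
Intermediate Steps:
Y(v, f) = 2*f*(1 + v) (Y(v, f) = (1 + v)*(2*f) = 2*f*(1 + v))
a(F) = 12 (a(F) = 4*3 = 12)
Y(-2, 2)*a(9) = (2*2*(1 - 2))*12 = (2*2*(-1))*12 = -4*12 = -48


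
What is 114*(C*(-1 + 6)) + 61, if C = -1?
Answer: -509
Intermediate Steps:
114*(C*(-1 + 6)) + 61 = 114*(-(-1 + 6)) + 61 = 114*(-1*5) + 61 = 114*(-5) + 61 = -570 + 61 = -509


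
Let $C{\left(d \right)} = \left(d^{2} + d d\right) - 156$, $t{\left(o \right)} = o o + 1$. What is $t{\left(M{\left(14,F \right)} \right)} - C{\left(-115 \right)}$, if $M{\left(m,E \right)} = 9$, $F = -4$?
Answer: $-26212$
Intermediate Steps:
$t{\left(o \right)} = 1 + o^{2}$ ($t{\left(o \right)} = o^{2} + 1 = 1 + o^{2}$)
$C{\left(d \right)} = -156 + 2 d^{2}$ ($C{\left(d \right)} = \left(d^{2} + d^{2}\right) - 156 = 2 d^{2} - 156 = -156 + 2 d^{2}$)
$t{\left(M{\left(14,F \right)} \right)} - C{\left(-115 \right)} = \left(1 + 9^{2}\right) - \left(-156 + 2 \left(-115\right)^{2}\right) = \left(1 + 81\right) - \left(-156 + 2 \cdot 13225\right) = 82 - \left(-156 + 26450\right) = 82 - 26294 = -26212$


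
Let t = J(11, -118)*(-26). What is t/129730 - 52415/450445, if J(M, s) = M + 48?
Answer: -749078058/5843622985 ≈ -0.12819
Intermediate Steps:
J(M, s) = 48 + M
t = -1534 (t = (48 + 11)*(-26) = 59*(-26) = -1534)
t/129730 - 52415/450445 = -1534/129730 - 52415/450445 = -1534*1/129730 - 52415*1/450445 = -767/64865 - 10483/90089 = -749078058/5843622985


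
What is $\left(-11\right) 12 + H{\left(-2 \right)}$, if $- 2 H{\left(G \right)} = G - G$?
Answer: $-132$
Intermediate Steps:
$H{\left(G \right)} = 0$ ($H{\left(G \right)} = - \frac{G - G}{2} = \left(- \frac{1}{2}\right) 0 = 0$)
$\left(-11\right) 12 + H{\left(-2 \right)} = \left(-11\right) 12 + 0 = -132 + 0 = -132$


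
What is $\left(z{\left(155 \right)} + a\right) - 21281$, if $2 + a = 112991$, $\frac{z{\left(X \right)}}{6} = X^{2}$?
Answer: $235858$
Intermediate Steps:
$z{\left(X \right)} = 6 X^{2}$
$a = 112989$ ($a = -2 + 112991 = 112989$)
$\left(z{\left(155 \right)} + a\right) - 21281 = \left(6 \cdot 155^{2} + 112989\right) - 21281 = \left(6 \cdot 24025 + 112989\right) - 21281 = \left(144150 + 112989\right) - 21281 = 257139 - 21281 = 235858$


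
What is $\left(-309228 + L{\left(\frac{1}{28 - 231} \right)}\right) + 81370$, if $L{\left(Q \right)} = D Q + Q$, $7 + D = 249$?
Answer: $- \frac{46255417}{203} \approx -2.2786 \cdot 10^{5}$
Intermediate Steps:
$D = 242$ ($D = -7 + 249 = 242$)
$L{\left(Q \right)} = 243 Q$ ($L{\left(Q \right)} = 242 Q + Q = 243 Q$)
$\left(-309228 + L{\left(\frac{1}{28 - 231} \right)}\right) + 81370 = \left(-309228 + \frac{243}{28 - 231}\right) + 81370 = \left(-309228 + \frac{243}{-203}\right) + 81370 = \left(-309228 + 243 \left(- \frac{1}{203}\right)\right) + 81370 = \left(-309228 - \frac{243}{203}\right) + 81370 = - \frac{62773527}{203} + 81370 = - \frac{46255417}{203}$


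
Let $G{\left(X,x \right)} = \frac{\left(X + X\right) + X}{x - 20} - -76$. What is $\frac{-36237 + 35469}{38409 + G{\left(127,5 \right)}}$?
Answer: $- \frac{1920}{96149} \approx -0.019969$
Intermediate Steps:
$G{\left(X,x \right)} = 76 + \frac{3 X}{-20 + x}$ ($G{\left(X,x \right)} = \frac{2 X + X}{-20 + x} + 76 = \frac{3 X}{-20 + x} + 76 = 76 + \frac{3 X}{-20 + x}$)
$\frac{-36237 + 35469}{38409 + G{\left(127,5 \right)}} = \frac{-36237 + 35469}{38409 + \frac{-1520 + 3 \cdot 127 + 76 \cdot 5}{-20 + 5}} = - \frac{768}{38409 + \frac{-1520 + 381 + 380}{-15}} = - \frac{768}{38409 - - \frac{253}{5}} = - \frac{768}{38409 + \frac{253}{5}} = - \frac{768}{\frac{192298}{5}} = \left(-768\right) \frac{5}{192298} = - \frac{1920}{96149}$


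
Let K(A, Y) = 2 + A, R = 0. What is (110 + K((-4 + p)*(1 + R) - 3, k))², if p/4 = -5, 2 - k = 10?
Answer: 7225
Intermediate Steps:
k = -8 (k = 2 - 1*10 = 2 - 10 = -8)
p = -20 (p = 4*(-5) = -20)
(110 + K((-4 + p)*(1 + R) - 3, k))² = (110 + (2 + ((-4 - 20)*(1 + 0) - 3)))² = (110 + (2 + (-24*1 - 3)))² = (110 + (2 + (-24 - 3)))² = (110 + (2 - 27))² = (110 - 25)² = 85² = 7225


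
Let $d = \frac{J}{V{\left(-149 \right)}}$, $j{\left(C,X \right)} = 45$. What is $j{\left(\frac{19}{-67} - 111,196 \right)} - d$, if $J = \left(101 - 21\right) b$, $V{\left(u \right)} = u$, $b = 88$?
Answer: $\frac{13745}{149} \approx 92.248$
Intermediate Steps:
$J = 7040$ ($J = \left(101 - 21\right) 88 = 80 \cdot 88 = 7040$)
$d = - \frac{7040}{149}$ ($d = \frac{7040}{-149} = 7040 \left(- \frac{1}{149}\right) = - \frac{7040}{149} \approx -47.248$)
$j{\left(\frac{19}{-67} - 111,196 \right)} - d = 45 - - \frac{7040}{149} = 45 + \frac{7040}{149} = \frac{13745}{149}$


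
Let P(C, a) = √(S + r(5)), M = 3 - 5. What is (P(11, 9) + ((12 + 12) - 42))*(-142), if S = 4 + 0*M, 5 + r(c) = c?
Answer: 2272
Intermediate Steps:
M = -2
r(c) = -5 + c
S = 4 (S = 4 + 0*(-2) = 4 + 0 = 4)
P(C, a) = 2 (P(C, a) = √(4 + (-5 + 5)) = √(4 + 0) = √4 = 2)
(P(11, 9) + ((12 + 12) - 42))*(-142) = (2 + ((12 + 12) - 42))*(-142) = (2 + (24 - 42))*(-142) = (2 - 18)*(-142) = -16*(-142) = 2272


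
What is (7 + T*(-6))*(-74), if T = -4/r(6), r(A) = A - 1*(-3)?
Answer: -2146/3 ≈ -715.33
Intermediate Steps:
r(A) = 3 + A (r(A) = A + 3 = 3 + A)
T = -4/9 (T = -4/(3 + 6) = -4/9 ≈ -0.44444)
(7 + T*(-6))*(-74) = (7 - 4/9*(-6))*(-74) = (7 + 8/3)*(-74) = (29/3)*(-74) = -2146/3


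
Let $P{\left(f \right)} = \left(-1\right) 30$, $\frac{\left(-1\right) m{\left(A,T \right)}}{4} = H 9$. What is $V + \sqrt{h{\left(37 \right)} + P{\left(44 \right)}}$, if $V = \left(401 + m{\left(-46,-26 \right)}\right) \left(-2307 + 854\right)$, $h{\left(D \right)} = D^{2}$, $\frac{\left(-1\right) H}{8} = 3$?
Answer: $-1838045 + \sqrt{1339} \approx -1.838 \cdot 10^{6}$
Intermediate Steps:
$H = -24$ ($H = \left(-8\right) 3 = -24$)
$m{\left(A,T \right)} = 864$ ($m{\left(A,T \right)} = - 4 \left(\left(-24\right) 9\right) = \left(-4\right) \left(-216\right) = 864$)
$P{\left(f \right)} = -30$
$V = -1838045$ ($V = \left(401 + 864\right) \left(-2307 + 854\right) = 1265 \left(-1453\right) = -1838045$)
$V + \sqrt{h{\left(37 \right)} + P{\left(44 \right)}} = -1838045 + \sqrt{37^{2} - 30} = -1838045 + \sqrt{1369 - 30} = -1838045 + \sqrt{1339}$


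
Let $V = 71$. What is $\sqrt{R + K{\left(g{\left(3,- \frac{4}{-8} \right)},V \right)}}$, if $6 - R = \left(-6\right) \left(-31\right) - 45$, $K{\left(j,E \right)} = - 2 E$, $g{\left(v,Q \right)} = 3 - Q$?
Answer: $i \sqrt{277} \approx 16.643 i$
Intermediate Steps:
$R = -135$ ($R = 6 - \left(\left(-6\right) \left(-31\right) - 45\right) = 6 - \left(186 - 45\right) = 6 - 141 = -135$)
$\sqrt{R + K{\left(g{\left(3,- \frac{4}{-8} \right)},V \right)}} = \sqrt{-135 - 142} = \sqrt{-277} = i \sqrt{277}$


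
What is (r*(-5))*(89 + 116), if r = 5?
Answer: -5125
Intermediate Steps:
(r*(-5))*(89 + 116) = (5*(-5))*(89 + 116) = -25*205 = -5125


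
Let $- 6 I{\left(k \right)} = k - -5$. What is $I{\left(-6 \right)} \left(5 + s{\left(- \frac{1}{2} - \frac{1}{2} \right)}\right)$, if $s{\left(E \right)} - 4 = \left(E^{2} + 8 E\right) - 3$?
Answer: $- \frac{1}{6} \approx -0.16667$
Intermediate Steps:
$I{\left(k \right)} = - \frac{5}{6} - \frac{k}{6}$ ($I{\left(k \right)} = - \frac{k - -5}{6} = - \frac{k + 5}{6} = - \frac{5 + k}{6} = - \frac{5}{6} - \frac{k}{6}$)
$s{\left(E \right)} = 1 + E^{2} + 8 E$ ($s{\left(E \right)} = 4 - \left(3 - E^{2} - 8 E\right) = 4 + \left(-3 + E^{2} + 8 E\right) = 1 + E^{2} + 8 E$)
$I{\left(-6 \right)} \left(5 + s{\left(- \frac{1}{2} - \frac{1}{2} \right)}\right) = \left(- \frac{5}{6} - -1\right) \left(5 + \left(1 + \left(- \frac{1}{2} - \frac{1}{2}\right)^{2} + 8 \left(- \frac{1}{2} - \frac{1}{2}\right)\right)\right) = \left(- \frac{5}{6} + 1\right) \left(5 + \left(1 + \left(\left(-1\right) \frac{1}{2} - \frac{1}{2}\right)^{2} + 8 \left(\left(-1\right) \frac{1}{2} - \frac{1}{2}\right)\right)\right) = \frac{5 + \left(1 + \left(- \frac{1}{2} - \frac{1}{2}\right)^{2} + 8 \left(- \frac{1}{2} - \frac{1}{2}\right)\right)}{6} = \frac{5 + \left(1 + \left(-1\right)^{2} + 8 \left(-1\right)\right)}{6} = \frac{5 + \left(1 + 1 - 8\right)}{6} = \frac{5 - 6}{6} = \frac{1}{6} \left(-1\right) = - \frac{1}{6}$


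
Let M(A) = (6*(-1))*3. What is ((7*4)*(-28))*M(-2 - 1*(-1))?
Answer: 14112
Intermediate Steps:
M(A) = -18 (M(A) = -6*3 = -18)
((7*4)*(-28))*M(-2 - 1*(-1)) = ((7*4)*(-28))*(-18) = (28*(-28))*(-18) = -784*(-18) = 14112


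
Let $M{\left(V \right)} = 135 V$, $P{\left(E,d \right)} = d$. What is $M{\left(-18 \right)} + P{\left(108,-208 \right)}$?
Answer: $-2638$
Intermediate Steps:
$M{\left(-18 \right)} + P{\left(108,-208 \right)} = 135 \left(-18\right) - 208 = -2430 - 208 = -2638$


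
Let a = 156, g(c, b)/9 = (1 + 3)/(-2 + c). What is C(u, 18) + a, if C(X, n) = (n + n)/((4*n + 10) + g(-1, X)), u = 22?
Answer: 5478/35 ≈ 156.51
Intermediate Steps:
g(c, b) = 36/(-2 + c) (g(c, b) = 9*((1 + 3)/(-2 + c)) = 9*(4/(-2 + c)) = 36/(-2 + c))
C(X, n) = 2*n/(-2 + 4*n) (C(X, n) = (n + n)/((4*n + 10) + 36/(-2 - 1)) = (2*n)/((10 + 4*n) + 36/(-3)) = (2*n)/((10 + 4*n) + 36*(-⅓)) = (2*n)/((10 + 4*n) - 12) = (2*n)/(-2 + 4*n) = 2*n/(-2 + 4*n))
C(u, 18) + a = 18/(-1 + 2*18) + 156 = 18/(-1 + 36) + 156 = 18/35 + 156 = 5478/35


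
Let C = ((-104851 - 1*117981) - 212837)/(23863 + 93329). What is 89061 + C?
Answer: 3478933681/39064 ≈ 89057.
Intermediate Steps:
C = -145223/39064 (C = ((-104851 - 117981) - 212837)/117192 = (-222832 - 212837)*(1/117192) = -435669*1/117192 = -145223/39064 ≈ -3.7176)
89061 + C = 89061 - 145223/39064 = 3478933681/39064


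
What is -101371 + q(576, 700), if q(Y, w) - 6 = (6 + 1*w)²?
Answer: 397071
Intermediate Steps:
q(Y, w) = 6 + (6 + w)² (q(Y, w) = 6 + (6 + 1*w)² = 6 + (6 + w)²)
-101371 + q(576, 700) = -101371 + (6 + (6 + 700)²) = -101371 + (6 + 706²) = -101371 + (6 + 498436) = -101371 + 498442 = 397071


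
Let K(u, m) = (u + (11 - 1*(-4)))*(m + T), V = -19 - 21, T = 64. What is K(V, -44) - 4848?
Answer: -5348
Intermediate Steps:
V = -40
K(u, m) = (15 + u)*(64 + m) (K(u, m) = (u + (11 - 1*(-4)))*(m + 64) = (u + (11 + 4))*(64 + m) = (u + 15)*(64 + m) = (15 + u)*(64 + m))
K(V, -44) - 4848 = (960 + 15*(-44) + 64*(-40) - 44*(-40)) - 4848 = (960 - 660 - 2560 + 1760) - 4848 = -500 - 4848 = -5348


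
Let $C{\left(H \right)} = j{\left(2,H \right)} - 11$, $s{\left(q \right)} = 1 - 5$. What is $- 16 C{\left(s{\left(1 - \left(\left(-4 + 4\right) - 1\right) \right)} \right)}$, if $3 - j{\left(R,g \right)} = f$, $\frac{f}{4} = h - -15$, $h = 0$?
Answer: $1088$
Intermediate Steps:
$f = 60$ ($f = 4 \left(0 - -15\right) = 4 \left(0 + 15\right) = 4 \cdot 15 = 60$)
$s{\left(q \right)} = -4$
$j{\left(R,g \right)} = -57$ ($j{\left(R,g \right)} = 3 - 60 = -57$)
$C{\left(H \right)} = -68$ ($C{\left(H \right)} = -57 - 11 = -68$)
$- 16 C{\left(s{\left(1 - \left(\left(-4 + 4\right) - 1\right) \right)} \right)} = \left(-16\right) \left(-68\right) = 1088$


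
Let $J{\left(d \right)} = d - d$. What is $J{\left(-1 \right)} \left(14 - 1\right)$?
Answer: $0$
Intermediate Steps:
$J{\left(d \right)} = 0$
$J{\left(-1 \right)} \left(14 - 1\right) = 0 \left(14 - 1\right) = 0 \cdot 13 = 0$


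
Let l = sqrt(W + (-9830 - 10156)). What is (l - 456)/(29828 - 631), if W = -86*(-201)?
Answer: -456/29197 + 30*I*sqrt(3)/29197 ≈ -0.015618 + 0.0017797*I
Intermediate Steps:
W = 17286
l = 30*I*sqrt(3) (l = sqrt(17286 + (-9830 - 10156)) = sqrt(17286 - 19986) = sqrt(-2700) = 30*I*sqrt(3) ≈ 51.962*I)
(l - 456)/(29828 - 631) = (30*I*sqrt(3) - 456)/(29828 - 631) = (-456 + 30*I*sqrt(3))/29197 = (-456 + 30*I*sqrt(3))*(1/29197) = -456/29197 + 30*I*sqrt(3)/29197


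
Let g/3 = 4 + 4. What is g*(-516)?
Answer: -12384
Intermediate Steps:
g = 24 (g = 3*(4 + 4) = 3*8 = 24)
g*(-516) = 24*(-516) = -12384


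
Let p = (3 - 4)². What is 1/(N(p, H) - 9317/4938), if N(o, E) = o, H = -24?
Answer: -4938/4379 ≈ -1.1277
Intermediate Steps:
p = 1 (p = (-1)² = 1)
1/(N(p, H) - 9317/4938) = 1/(1 - 9317/4938) = 1/(-4379/4938) = -4938/4379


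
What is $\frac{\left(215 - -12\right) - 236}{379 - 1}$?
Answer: $- \frac{1}{42} \approx -0.02381$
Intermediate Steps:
$\frac{\left(215 - -12\right) - 236}{379 - 1} = \frac{\left(215 + 12\right) - 236}{378} = \left(227 - 236\right) \frac{1}{378} = \left(-9\right) \frac{1}{378} = - \frac{1}{42}$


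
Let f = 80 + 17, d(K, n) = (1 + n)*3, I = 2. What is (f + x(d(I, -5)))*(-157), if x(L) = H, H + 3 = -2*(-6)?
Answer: -16642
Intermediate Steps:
H = 9 (H = -3 - 2*(-6) = -3 + 12 = 9)
d(K, n) = 3 + 3*n
x(L) = 9
f = 97
(f + x(d(I, -5)))*(-157) = (97 + 9)*(-157) = 106*(-157) = -16642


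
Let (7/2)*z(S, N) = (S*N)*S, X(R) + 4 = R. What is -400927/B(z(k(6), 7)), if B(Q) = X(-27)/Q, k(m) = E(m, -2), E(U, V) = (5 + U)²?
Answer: 11739944414/31 ≈ 3.7871e+8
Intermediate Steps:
k(m) = (5 + m)²
X(R) = -4 + R
z(S, N) = 2*N*S²/7 (z(S, N) = 2*((S*N)*S)/7 = 2*((N*S)*S)/7 = 2*(N*S²)/7 = 2*N*S²/7)
B(Q) = -31/Q (B(Q) = (-4 - 27)/Q = -31/Q)
-400927/B(z(k(6), 7)) = -400927*(-2*(5 + 6)⁴/31) = -400927/((-31/((2/7)*7*(11²)²))) = -400927/((-31/((2/7)*7*121²))) = -400927/((-31/((2/7)*7*14641))) = -400927/((-31/29282)) = -400927/((-31*1/29282)) = -400927/(-31/29282) = -400927*(-29282/31) = 11739944414/31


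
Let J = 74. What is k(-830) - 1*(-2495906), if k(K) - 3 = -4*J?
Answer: 2495613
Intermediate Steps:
k(K) = -293 (k(K) = 3 - 4*74 = 3 - 296 = -293)
k(-830) - 1*(-2495906) = -293 - 1*(-2495906) = -293 + 2495906 = 2495613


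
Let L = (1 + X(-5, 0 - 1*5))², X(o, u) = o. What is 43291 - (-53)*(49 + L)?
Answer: 46736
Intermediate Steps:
L = 16 (L = (1 - 5)² = (-4)² = 16)
43291 - (-53)*(49 + L) = 43291 - (-53)*(49 + 16) = 43291 - (-53)*65 = 43291 - 1*(-3445) = 43291 + 3445 = 46736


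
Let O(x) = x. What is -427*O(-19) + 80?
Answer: 8193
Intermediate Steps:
-427*O(-19) + 80 = -427*(-19) + 80 = 8113 + 80 = 8193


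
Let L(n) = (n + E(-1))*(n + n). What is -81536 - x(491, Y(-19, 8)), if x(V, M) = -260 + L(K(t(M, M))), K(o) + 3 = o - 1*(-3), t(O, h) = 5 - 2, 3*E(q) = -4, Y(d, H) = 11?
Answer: -81286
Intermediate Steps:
E(q) = -4/3 (E(q) = (⅓)*(-4) = -4/3)
t(O, h) = 3
K(o) = o (K(o) = -3 + (o - 1*(-3)) = -3 + (o + 3) = -3 + (3 + o) = o)
L(n) = 2*n*(-4/3 + n) (L(n) = (n - 4/3)*(n + n) = (-4/3 + n)*(2*n) = 2*n*(-4/3 + n))
x(V, M) = -250 (x(V, M) = -260 + (⅔)*3*(-4 + 3*3) = -260 + (⅔)*3*(-4 + 9) = -260 + (⅔)*3*5 = -260 + 10 = -250)
-81536 - x(491, Y(-19, 8)) = -81536 - 1*(-250) = -81536 + 250 = -81286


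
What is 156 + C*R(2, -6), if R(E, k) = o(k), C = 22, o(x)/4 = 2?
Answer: 332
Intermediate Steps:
o(x) = 8 (o(x) = 4*2 = 8)
R(E, k) = 8
156 + C*R(2, -6) = 156 + 22*8 = 156 + 176 = 332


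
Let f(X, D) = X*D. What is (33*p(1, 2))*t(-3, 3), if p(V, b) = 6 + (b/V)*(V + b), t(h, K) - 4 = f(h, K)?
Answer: -1980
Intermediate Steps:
f(X, D) = D*X
t(h, K) = 4 + K*h
p(V, b) = 6 + b*(V + b)/V
(33*p(1, 2))*t(-3, 3) = (33*(6 + 2 + 2²/1))*(4 + 3*(-3)) = (33*(6 + 2 + 1*4))*(4 - 9) = (33*(6 + 2 + 4))*(-5) = (33*12)*(-5) = 396*(-5) = -1980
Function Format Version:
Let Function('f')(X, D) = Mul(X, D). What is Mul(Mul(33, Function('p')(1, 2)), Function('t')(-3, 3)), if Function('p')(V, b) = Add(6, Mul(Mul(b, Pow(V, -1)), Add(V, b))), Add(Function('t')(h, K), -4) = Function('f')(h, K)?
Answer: -1980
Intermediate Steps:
Function('f')(X, D) = Mul(D, X)
Function('t')(h, K) = Add(4, Mul(K, h))
Function('p')(V, b) = Add(6, Mul(b, Pow(V, -1), Add(V, b)))
Mul(Mul(33, Function('p')(1, 2)), Function('t')(-3, 3)) = Mul(Mul(33, Add(6, 2, Mul(Pow(1, -1), Pow(2, 2)))), Add(4, Mul(3, -3))) = Mul(Mul(33, Add(6, 2, Mul(1, 4))), Add(4, -9)) = Mul(Mul(33, Add(6, 2, 4)), -5) = Mul(Mul(33, 12), -5) = Mul(396, -5) = -1980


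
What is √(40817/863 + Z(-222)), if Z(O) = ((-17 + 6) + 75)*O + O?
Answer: I*√10711791599/863 ≈ 119.93*I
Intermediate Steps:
Z(O) = 65*O (Z(O) = (-11 + 75)*O + O = 64*O + O = 65*O)
√(40817/863 + Z(-222)) = √(40817/863 + 65*(-222)) = √(40817*(1/863) - 14430) = √(40817/863 - 14430) = √(-12412273/863) = I*√10711791599/863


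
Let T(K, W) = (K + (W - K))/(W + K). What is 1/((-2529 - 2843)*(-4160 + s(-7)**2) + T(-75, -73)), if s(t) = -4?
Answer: 148/3294712137 ≈ 4.4920e-8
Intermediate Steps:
T(K, W) = W/(K + W)
1/((-2529 - 2843)*(-4160 + s(-7)**2) + T(-75, -73)) = 1/((-2529 - 2843)*(-4160 + (-4)**2) - 73/(-75 - 73)) = 1/(-5372*(-4160 + 16) - 73/(-148)) = 1/(-5372*(-4144) - 73*(-1/148)) = 1/(22261568 + 73/148) = 1/(3294712137/148) = 148/3294712137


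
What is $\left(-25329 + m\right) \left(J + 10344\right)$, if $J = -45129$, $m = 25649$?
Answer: $-11131200$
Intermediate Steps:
$\left(-25329 + m\right) \left(J + 10344\right) = \left(-25329 + 25649\right) \left(-45129 + 10344\right) = 320 \left(-34785\right) = -11131200$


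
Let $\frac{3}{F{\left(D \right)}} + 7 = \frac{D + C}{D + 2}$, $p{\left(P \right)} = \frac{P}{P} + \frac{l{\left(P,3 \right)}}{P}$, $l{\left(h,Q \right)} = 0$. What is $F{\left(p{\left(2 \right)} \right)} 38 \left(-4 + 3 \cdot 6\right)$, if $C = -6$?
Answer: $- \frac{2394}{13} \approx -184.15$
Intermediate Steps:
$p{\left(P \right)} = 1$ ($p{\left(P \right)} = \frac{P}{P} + \frac{0}{P} = 1 + 0 = 1$)
$F{\left(D \right)} = \frac{3}{-7 + \frac{-6 + D}{2 + D}}$ ($F{\left(D \right)} = \frac{3}{-7 + \frac{D - 6}{D + 2}} = \frac{3}{-7 + \frac{-6 + D}{2 + D}}$)
$F{\left(p{\left(2 \right)} \right)} 38 \left(-4 + 3 \cdot 6\right) = \frac{3 \left(-2 - 1\right)}{2 \left(10 + 3 \cdot 1\right)} 38 \left(-4 + 3 \cdot 6\right) = \frac{3 \left(-2 - 1\right)}{2 \left(10 + 3\right)} 38 \left(-4 + 18\right) = \frac{3}{2} \cdot \frac{1}{13} \left(-3\right) 38 \cdot 14 = \left(- \frac{9}{26}\right) 38 \cdot 14 = \left(- \frac{171}{13}\right) 14 = - \frac{2394}{13}$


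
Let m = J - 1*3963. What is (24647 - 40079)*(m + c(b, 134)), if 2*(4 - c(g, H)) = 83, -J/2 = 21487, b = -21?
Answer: 724910484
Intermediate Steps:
J = -42974 (J = -2*21487 = -42974)
c(g, H) = -75/2 (c(g, H) = 4 - 1/2*83 = 4 - 83/2 = -75/2)
m = -46937 (m = -42974 - 1*3963 = -42974 - 3963 = -46937)
(24647 - 40079)*(m + c(b, 134)) = (24647 - 40079)*(-46937 - 75/2) = -15432*(-93949/2) = 724910484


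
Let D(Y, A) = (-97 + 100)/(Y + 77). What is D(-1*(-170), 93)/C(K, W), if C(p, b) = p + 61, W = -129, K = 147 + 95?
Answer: 1/24947 ≈ 4.0085e-5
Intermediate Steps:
D(Y, A) = 3/(77 + Y)
K = 242
C(p, b) = 61 + p
D(-1*(-170), 93)/C(K, W) = (3/(77 - 1*(-170)))/(61 + 242) = (3/(77 + 170))/303 = (3/247)*(1/303) = 1/24947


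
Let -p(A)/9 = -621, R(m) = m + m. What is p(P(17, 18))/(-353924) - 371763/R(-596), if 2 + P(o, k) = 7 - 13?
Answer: 1430099847/4585624 ≈ 311.87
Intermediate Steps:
R(m) = 2*m
P(o, k) = -8 (P(o, k) = -2 + (7 - 13) = -2 - 6 = -8)
p(A) = 5589 (p(A) = -9*(-621) = 5589)
p(P(17, 18))/(-353924) - 371763/R(-596) = 5589/(-353924) - 371763/(2*(-596)) = 5589*(-1/353924) - 371763/(-1192) = -243/15388 - 371763*(-1/1192) = -243/15388 + 371763/1192 = 1430099847/4585624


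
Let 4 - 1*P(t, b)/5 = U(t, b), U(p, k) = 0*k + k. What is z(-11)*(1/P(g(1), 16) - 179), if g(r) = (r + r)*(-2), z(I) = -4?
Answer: 10741/15 ≈ 716.07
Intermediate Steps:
g(r) = -4*r (g(r) = (2*r)*(-2) = -4*r)
U(p, k) = k (U(p, k) = 0 + k = k)
P(t, b) = 20 - 5*b
z(-11)*(1/P(g(1), 16) - 179) = -4*(1/(20 - 5*16) - 179) = -4*(1/(20 - 80) - 179) = -4*(1/(-60) - 179) = -4*(-1/60 - 179) = -4*(-10741/60) = 10741/15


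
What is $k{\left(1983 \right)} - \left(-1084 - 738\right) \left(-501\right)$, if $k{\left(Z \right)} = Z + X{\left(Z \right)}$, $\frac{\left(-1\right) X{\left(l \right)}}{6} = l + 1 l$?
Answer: $-934635$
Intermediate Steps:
$X{\left(l \right)} = - 12 l$ ($X{\left(l \right)} = - 6 \left(l + 1 l\right) = - 6 \left(l + l\right) = - 6 \cdot 2 l = - 12 l$)
$k{\left(Z \right)} = - 11 Z$ ($k{\left(Z \right)} = Z - 12 Z = - 11 Z$)
$k{\left(1983 \right)} - \left(-1084 - 738\right) \left(-501\right) = \left(-11\right) 1983 - \left(-1084 - 738\right) \left(-501\right) = -21813 - \left(-1822\right) \left(-501\right) = -21813 - 912822 = -934635$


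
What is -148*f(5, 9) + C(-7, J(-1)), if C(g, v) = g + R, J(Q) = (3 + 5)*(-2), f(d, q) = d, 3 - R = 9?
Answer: -753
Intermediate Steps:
R = -6 (R = 3 - 1*9 = 3 - 9 = -6)
J(Q) = -16 (J(Q) = 8*(-2) = -16)
C(g, v) = -6 + g (C(g, v) = g - 6 = -6 + g)
-148*f(5, 9) + C(-7, J(-1)) = -148*5 + (-6 - 7) = -740 - 13 = -753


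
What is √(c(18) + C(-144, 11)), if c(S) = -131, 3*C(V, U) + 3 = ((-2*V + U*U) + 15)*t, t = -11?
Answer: 2*I*√3795/3 ≈ 41.069*I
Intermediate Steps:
C(V, U) = -56 - 11*U²/3 + 22*V/3 (C(V, U) = -1 + (((-2*V + U*U) + 15)*(-11))/3 = -1 + (((-2*V + U²) + 15)*(-11))/3 = -1 + (((U² - 2*V) + 15)*(-11))/3 = -1 + ((15 + U² - 2*V)*(-11))/3 = -1 + (-165 - 11*U² + 22*V)/3 = -1 + (-55 - 11*U²/3 + 22*V/3) = -56 - 11*U²/3 + 22*V/3)
√(c(18) + C(-144, 11)) = √(-131 + (-56 - 11/3*11² + (22/3)*(-144))) = √(-131 + (-56 - 11/3*121 - 1056)) = √(-131 + (-56 - 1331/3 - 1056)) = √(-131 - 4667/3) = √(-5060/3) = 2*I*√3795/3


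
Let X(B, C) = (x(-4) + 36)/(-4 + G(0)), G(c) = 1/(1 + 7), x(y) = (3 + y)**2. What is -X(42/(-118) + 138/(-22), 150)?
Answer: 296/31 ≈ 9.5484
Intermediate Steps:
G(c) = 1/8
X(B, C) = -296/31 (X(B, C) = ((3 - 4)**2 + 36)/(-4 + 1/8) = ((-1)**2 + 36)/(-31/8) = (1 + 36)*(-8/31) = 37*(-8/31) = -296/31)
-X(42/(-118) + 138/(-22), 150) = -1*(-296/31) = 296/31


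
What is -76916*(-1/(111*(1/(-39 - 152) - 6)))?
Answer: -14690956/127317 ≈ -115.39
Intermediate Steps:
-76916*(-1/(111*(1/(-39 - 152) - 6))) = -76916*(-1/(111*(1/(-191) - 6))) = -76916*(-1/(111*(-1/191 - 6))) = -76916/((-1147/191*(-111))) = -76916/127317/191 = -76916*191/127317 = -14690956/127317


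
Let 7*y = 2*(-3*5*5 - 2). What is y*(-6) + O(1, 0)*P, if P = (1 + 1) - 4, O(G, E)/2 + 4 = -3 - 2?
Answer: 168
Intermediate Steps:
y = -22 (y = (2*(-3*5*5 - 2))/7 = (2*(-15*5 - 2))/7 = (2*(-75 - 2))/7 = (2*(-77))/7 = (⅐)*(-154) = -22)
O(G, E) = -18 (O(G, E) = -8 + 2*(-3 - 2) = -8 + 2*(-5) = -8 - 10 = -18)
P = -2 (P = 2 - 4 = -2)
y*(-6) + O(1, 0)*P = -22*(-6) - 18*(-2) = 132 + 36 = 168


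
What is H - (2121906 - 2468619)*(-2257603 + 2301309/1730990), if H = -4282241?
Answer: -1354922261992920883/1730990 ≈ -7.8274e+11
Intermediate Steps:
H - (2121906 - 2468619)*(-2257603 + 2301309/1730990) = -4282241 - (2121906 - 2468619)*(-2257603 + 2301309/1730990) = -4282241 - (-346713)*(-2257603 + 2301309*(1/1730990)) = -4282241 - (-346713)*(-2257603 + 2301309/1730990) = -4282241 - (-346713)*(-3907885915661)/1730990 = -4282241 - 1*1354914849476572293/1730990 = -4282241 - 1354914849476572293/1730990 = -1354922261992920883/1730990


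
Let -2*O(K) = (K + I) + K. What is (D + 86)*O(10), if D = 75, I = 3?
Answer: -3703/2 ≈ -1851.5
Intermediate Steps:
O(K) = -3/2 - K (O(K) = -((K + 3) + K)/2 = -((3 + K) + K)/2 = -(3 + 2*K)/2 = -3/2 - K)
(D + 86)*O(10) = (75 + 86)*(-3/2 - 1*10) = 161*(-3/2 - 10) = 161*(-23/2) = -3703/2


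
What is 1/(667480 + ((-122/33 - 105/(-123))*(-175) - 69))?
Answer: 1353/903680308 ≈ 1.4972e-6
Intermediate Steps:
1/(667480 + ((-122/33 - 105/(-123))*(-175) - 69)) = 1/(667480 + ((-122*1/33 - 105*(-1/123))*(-175) - 69)) = 1/(667480 + ((-122/33 + 35/41)*(-175) - 69)) = 1/(667480 + (-3847/1353*(-175) - 69)) = 1/(667480 + (673225/1353 - 69)) = 1/(667480 + 579868/1353) = 1/(903680308/1353) = 1353/903680308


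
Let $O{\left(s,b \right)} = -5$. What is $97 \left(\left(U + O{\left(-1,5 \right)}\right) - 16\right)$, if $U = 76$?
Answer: $5335$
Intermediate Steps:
$97 \left(\left(U + O{\left(-1,5 \right)}\right) - 16\right) = 97 \left(\left(76 - 5\right) - 16\right) = 97 \left(71 - 16\right) = 97 \cdot 55 = 5335$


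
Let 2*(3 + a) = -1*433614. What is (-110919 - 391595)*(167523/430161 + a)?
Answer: 15621994241087306/143387 ≈ 1.0895e+11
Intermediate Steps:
a = -216810 (a = -3 + (-1*433614)/2 = -3 + (1/2)*(-433614) = -3 - 216807 = -216810)
(-110919 - 391595)*(167523/430161 + a) = (-110919 - 391595)*(167523/430161 - 216810) = -502514*(167523*(1/430161) - 216810) = -502514*(55841/143387 - 216810) = -502514*(-31087679629/143387) = 15621994241087306/143387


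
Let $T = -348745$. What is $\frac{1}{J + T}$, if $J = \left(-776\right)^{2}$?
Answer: $\frac{1}{253431} \approx 3.9458 \cdot 10^{-6}$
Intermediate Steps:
$J = 602176$
$\frac{1}{J + T} = \frac{1}{602176 - 348745} = \frac{1}{253431}$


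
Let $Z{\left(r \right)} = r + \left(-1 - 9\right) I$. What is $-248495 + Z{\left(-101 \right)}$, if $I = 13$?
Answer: $-248726$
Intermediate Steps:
$Z{\left(r \right)} = -130 + r$ ($Z{\left(r \right)} = r + \left(-1 - 9\right) 13 = r - 130 = -130 + r$)
$-248495 + Z{\left(-101 \right)} = -248495 - 231 = -248726$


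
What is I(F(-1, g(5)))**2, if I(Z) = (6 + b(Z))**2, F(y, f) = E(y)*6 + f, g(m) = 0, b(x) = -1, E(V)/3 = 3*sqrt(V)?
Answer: 625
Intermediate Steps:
E(V) = 9*sqrt(V) (E(V) = 3*(3*sqrt(V)) = 9*sqrt(V))
F(y, f) = f + 54*sqrt(y) (F(y, f) = (9*sqrt(y))*6 + f = 54*sqrt(y) + f = f + 54*sqrt(y))
I(Z) = 25 (I(Z) = (6 - 1)**2 = 5**2 = 25)
I(F(-1, g(5)))**2 = 25**2 = 625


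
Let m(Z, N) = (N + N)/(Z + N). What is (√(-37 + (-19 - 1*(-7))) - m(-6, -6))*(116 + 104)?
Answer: -220 + 1540*I ≈ -220.0 + 1540.0*I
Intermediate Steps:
m(Z, N) = 2*N/(N + Z) (m(Z, N) = (2*N)/(N + Z) = 2*N/(N + Z))
(√(-37 + (-19 - 1*(-7))) - m(-6, -6))*(116 + 104) = (√(-37 + (-19 - 1*(-7))) - 2*(-6)/(-6 - 6))*(116 + 104) = (√(-37 + (-19 + 7)) - 2*(-6)/(-12))*220 = (√(-37 - 12) - 2*(-6)*(-1)/12)*220 = (√(-49) - 1*1)*220 = (7*I - 1)*220 = (-1 + 7*I)*220 = -220 + 1540*I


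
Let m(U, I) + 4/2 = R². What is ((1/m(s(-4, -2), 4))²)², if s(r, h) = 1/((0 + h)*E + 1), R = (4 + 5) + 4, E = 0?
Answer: 1/777796321 ≈ 1.2857e-9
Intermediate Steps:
R = 13 (R = 9 + 4 = 13)
s(r, h) = 1 (s(r, h) = 1/((0 + h)*0 + 1) = 1/(h*0 + 1) = 1/(0 + 1) = 1/1 = 1)
m(U, I) = 167 (m(U, I) = -2 + 13² = -2 + 169 = 167)
((1/m(s(-4, -2), 4))²)² = ((1/167)²)² = (1/27889)² = 1/777796321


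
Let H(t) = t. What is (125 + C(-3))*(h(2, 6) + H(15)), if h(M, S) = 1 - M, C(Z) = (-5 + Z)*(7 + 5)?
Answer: 406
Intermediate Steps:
C(Z) = -60 + 12*Z (C(Z) = (-5 + Z)*12 = -60 + 12*Z)
(125 + C(-3))*(h(2, 6) + H(15)) = (125 + (-60 + 12*(-3)))*((1 - 1*2) + 15) = (125 + (-60 - 36))*((1 - 2) + 15) = (125 - 96)*(-1 + 15) = 29*14 = 406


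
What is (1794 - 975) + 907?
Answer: 1726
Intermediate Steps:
(1794 - 975) + 907 = 819 + 907 = 1726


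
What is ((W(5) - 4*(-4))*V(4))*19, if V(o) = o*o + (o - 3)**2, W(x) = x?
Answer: 6783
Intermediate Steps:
V(o) = o**2 + (-3 + o)**2
((W(5) - 4*(-4))*V(4))*19 = ((5 - 4*(-4))*(4**2 + (-3 + 4)**2))*19 = ((5 + 16)*(16 + 1**2))*19 = (21*(16 + 1))*19 = (21*17)*19 = 357*19 = 6783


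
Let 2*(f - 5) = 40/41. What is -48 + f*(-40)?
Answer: -10968/41 ≈ -267.51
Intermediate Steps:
f = 225/41 (f = 5 + (40/41)/2 = 5 + (40*(1/41))/2 = 5 + (1/2)*(40/41) = 5 + 20/41 = 225/41 ≈ 5.4878)
-48 + f*(-40) = -48 + (225/41)*(-40) = -48 - 9000/41 = -10968/41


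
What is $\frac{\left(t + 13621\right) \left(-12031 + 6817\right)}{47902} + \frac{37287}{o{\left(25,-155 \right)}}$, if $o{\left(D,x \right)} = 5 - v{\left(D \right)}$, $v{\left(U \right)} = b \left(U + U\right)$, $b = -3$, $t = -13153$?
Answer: $\frac{703949157}{3712405} \approx 189.62$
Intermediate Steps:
$v{\left(U \right)} = - 6 U$ ($v{\left(U \right)} = - 3 \left(U + U\right) = - 3 \cdot 2 U = - 6 U$)
$o{\left(D,x \right)} = 5 + 6 D$ ($o{\left(D,x \right)} = 5 - - 6 D = 5 + 6 D$)
$\frac{\left(t + 13621\right) \left(-12031 + 6817\right)}{47902} + \frac{37287}{o{\left(25,-155 \right)}} = \frac{\left(-13153 + 13621\right) \left(-12031 + 6817\right)}{47902} + \frac{37287}{5 + 6 \cdot 25} = 468 \left(-5214\right) \frac{1}{47902} + \frac{37287}{5 + 150} = \left(-2440152\right) \frac{1}{47902} + \frac{37287}{155} = - \frac{1220076}{23951} + 37287 \cdot \frac{1}{155} = - \frac{1220076}{23951} + \frac{37287}{155} = \frac{703949157}{3712405}$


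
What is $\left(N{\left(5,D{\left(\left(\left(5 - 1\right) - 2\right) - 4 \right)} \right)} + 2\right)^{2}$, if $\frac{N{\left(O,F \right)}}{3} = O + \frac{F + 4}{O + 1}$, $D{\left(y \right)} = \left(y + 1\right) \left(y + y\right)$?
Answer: $441$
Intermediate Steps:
$D{\left(y \right)} = 2 y \left(1 + y\right)$ ($D{\left(y \right)} = \left(1 + y\right) 2 y = 2 y \left(1 + y\right)$)
$N{\left(O,F \right)} = 3 O + \frac{3 \left(4 + F\right)}{1 + O}$ ($N{\left(O,F \right)} = 3 \left(O + \frac{F + 4}{O + 1}\right) = 3 \left(O + \frac{4 + F}{1 + O}\right) = 3 O + \frac{3 \left(4 + F\right)}{1 + O}$)
$\left(N{\left(5,D{\left(\left(\left(5 - 1\right) - 2\right) - 4 \right)} \right)} + 2\right)^{2} = \left(\frac{3 \left(4 + 2 \left(\left(\left(5 - 1\right) - 2\right) - 4\right) \left(1 + \left(\left(\left(5 - 1\right) - 2\right) - 4\right)\right) + 5 + 5^{2}\right)}{1 + 5} + 2\right)^{2} = \left(\frac{3 \left(4 + 2 \left(\left(4 - 2\right) - 4\right) \left(1 + \left(\left(4 - 2\right) - 4\right)\right) + 5 + 25\right)}{6} + 2\right)^{2} = \left(3 \cdot \frac{1}{6} \left(4 + 2 \left(2 - 4\right) \left(1 + \left(2 - 4\right)\right) + 5 + 25\right) + 2\right)^{2} = \left(3 \cdot \frac{1}{6} \left(4 + 2 \left(-2\right) \left(1 - 2\right) + 5 + 25\right) + 2\right)^{2} = \left(3 \cdot \frac{1}{6} \left(4 + 2 \left(-2\right) \left(-1\right) + 5 + 25\right) + 2\right)^{2} = \left(3 \cdot \frac{1}{6} \left(4 + 4 + 5 + 25\right) + 2\right)^{2} = \left(3 \cdot \frac{1}{6} \cdot 38 + 2\right)^{2} = \left(19 + 2\right)^{2} = 21^{2} = 441$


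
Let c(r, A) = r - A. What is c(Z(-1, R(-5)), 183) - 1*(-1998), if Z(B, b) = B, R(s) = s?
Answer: 1814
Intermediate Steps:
c(Z(-1, R(-5)), 183) - 1*(-1998) = (-1 - 1*183) - 1*(-1998) = (-1 - 183) + 1998 = -184 + 1998 = 1814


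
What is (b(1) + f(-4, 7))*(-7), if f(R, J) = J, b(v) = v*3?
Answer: -70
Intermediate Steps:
b(v) = 3*v
(b(1) + f(-4, 7))*(-7) = (3*1 + 7)*(-7) = (3 + 7)*(-7) = 10*(-7) = -70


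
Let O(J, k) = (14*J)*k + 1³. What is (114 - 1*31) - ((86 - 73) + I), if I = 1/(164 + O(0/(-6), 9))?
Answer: 11549/165 ≈ 69.994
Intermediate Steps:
O(J, k) = 1 + 14*J*k (O(J, k) = 14*J*k + 1 = 1 + 14*J*k)
I = 1/165 (I = 1/(164 + (1 + 14*(0/(-6))*9)) = 1/(164 + (1 + 14*(0*(-⅙))*9)) = 1/(164 + (1 + 14*0*9)) = 1/(164 + (1 + 0)) = 1/(164 + 1) = 1/165 ≈ 0.0060606)
(114 - 1*31) - ((86 - 73) + I) = (114 - 1*31) - ((86 - 73) + 1/165) = (114 - 31) - (13 + 1/165) = 83 - 1*2146/165 = 83 - 2146/165 = 11549/165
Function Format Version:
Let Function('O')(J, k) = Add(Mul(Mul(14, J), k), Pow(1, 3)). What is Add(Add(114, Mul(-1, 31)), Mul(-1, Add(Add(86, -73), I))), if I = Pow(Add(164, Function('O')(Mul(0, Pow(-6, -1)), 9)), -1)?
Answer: Rational(11549, 165) ≈ 69.994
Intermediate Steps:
Function('O')(J, k) = Add(1, Mul(14, J, k)) (Function('O')(J, k) = Add(Mul(14, J, k), 1) = Add(1, Mul(14, J, k)))
I = Rational(1, 165) (I = Pow(Add(164, Add(1, Mul(14, Mul(0, Pow(-6, -1)), 9))), -1) = Pow(Add(164, Add(1, Mul(14, Mul(0, Rational(-1, 6)), 9))), -1) = Pow(Add(164, Add(1, Mul(14, 0, 9))), -1) = Pow(Add(164, Add(1, 0)), -1) = Pow(Add(164, 1), -1) = Pow(165, -1) = Rational(1, 165) ≈ 0.0060606)
Add(Add(114, Mul(-1, 31)), Mul(-1, Add(Add(86, -73), I))) = Add(Add(114, Mul(-1, 31)), Mul(-1, Add(Add(86, -73), Rational(1, 165)))) = Add(Add(114, -31), Mul(-1, Add(13, Rational(1, 165)))) = Add(83, Mul(-1, Rational(2146, 165))) = Add(83, Rational(-2146, 165)) = Rational(11549, 165)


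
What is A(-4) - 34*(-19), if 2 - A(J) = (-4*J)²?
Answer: 392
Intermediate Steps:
A(J) = 2 - 16*J² (A(J) = 2 - (-4*J)² = 2 - 16*J²)
A(-4) - 34*(-19) = (2 - 16*(-4)²) - 34*(-19) = (2 - 16*16) + 646 = (2 - 256) + 646 = -254 + 646 = 392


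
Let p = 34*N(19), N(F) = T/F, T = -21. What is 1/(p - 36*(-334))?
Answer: 19/227742 ≈ 8.3428e-5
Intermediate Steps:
N(F) = -21/F
p = -714/19 (p = 34*(-21/19) = -714/19 ≈ -37.579)
1/(p - 36*(-334)) = 1/(-714/19 - 36*(-334)) = 1/(-714/19 - 12*(-1002)) = 1/(-714/19 + 12024) = 1/(227742/19) = 19/227742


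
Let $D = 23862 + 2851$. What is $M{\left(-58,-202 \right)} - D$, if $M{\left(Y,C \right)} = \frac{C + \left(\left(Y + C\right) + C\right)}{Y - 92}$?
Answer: $- \frac{2003143}{75} \approx -26709.0$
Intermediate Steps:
$M{\left(Y,C \right)} = \frac{Y + 3 C}{-92 + Y}$ ($M{\left(Y,C \right)} = \frac{C + \left(\left(C + Y\right) + C\right)}{-92 + Y} = \frac{C + \left(Y + 2 C\right)}{-92 + Y} = \frac{Y + 3 C}{-92 + Y}$)
$D = 26713$
$M{\left(-58,-202 \right)} - D = \frac{-58 + 3 \left(-202\right)}{-92 - 58} - 26713 = \frac{-58 - 606}{-150} - 26713 = \left(- \frac{1}{150}\right) \left(-664\right) - 26713 = \frac{332}{75} - 26713 = - \frac{2003143}{75}$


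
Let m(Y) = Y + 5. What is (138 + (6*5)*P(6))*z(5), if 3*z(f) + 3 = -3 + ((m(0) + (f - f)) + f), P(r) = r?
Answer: 424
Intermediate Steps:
m(Y) = 5 + Y
z(f) = -⅓ + f/3 (z(f) = -1 + (-3 + (((5 + 0) + (f - f)) + f))/3 = -1 + (-3 + ((5 + 0) + f))/3 = -1 + (-3 + (5 + f))/3 = -1 + (2 + f)/3 = -1 + (⅔ + f/3) = -⅓ + f/3)
(138 + (6*5)*P(6))*z(5) = (138 + (6*5)*6)*(-⅓ + (⅓)*5) = (138 + 30*6)*(-⅓ + 5/3) = (138 + 180)*(4/3) = 318*(4/3) = 424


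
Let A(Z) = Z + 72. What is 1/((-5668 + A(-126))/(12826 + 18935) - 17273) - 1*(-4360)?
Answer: 2391954719239/548613475 ≈ 4360.0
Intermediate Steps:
A(Z) = 72 + Z
1/((-5668 + A(-126))/(12826 + 18935) - 17273) - 1*(-4360) = 1/((-5668 + (72 - 126))/(12826 + 18935) - 17273) - 1*(-4360) = 1/((-5668 - 54)/31761 - 17273) + 4360 = 1/(-5722*1/31761 - 17273) + 4360 = 1/(-5722/31761 - 17273) + 4360 = 1/(-548613475/31761) + 4360 = -31761/548613475 + 4360 = 2391954719239/548613475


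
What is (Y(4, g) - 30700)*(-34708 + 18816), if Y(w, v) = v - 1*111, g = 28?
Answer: 489203436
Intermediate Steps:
Y(w, v) = -111 + v (Y(w, v) = v - 111 = -111 + v)
(Y(4, g) - 30700)*(-34708 + 18816) = ((-111 + 28) - 30700)*(-34708 + 18816) = (-83 - 30700)*(-15892) = -30783*(-15892) = 489203436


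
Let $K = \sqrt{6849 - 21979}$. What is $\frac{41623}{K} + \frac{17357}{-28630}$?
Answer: $- \frac{17357}{28630} - \frac{41623 i \sqrt{15130}}{15130} \approx -0.60625 - 338.39 i$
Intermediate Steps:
$K = i \sqrt{15130}$ ($K = \sqrt{-15130} = i \sqrt{15130} \approx 123.0 i$)
$\frac{41623}{K} + \frac{17357}{-28630} = \frac{41623}{i \sqrt{15130}} + \frac{17357}{-28630} = 41623 \left(- \frac{i \sqrt{15130}}{15130}\right) + 17357 \left(- \frac{1}{28630}\right) = - \frac{41623 i \sqrt{15130}}{15130} - \frac{17357}{28630} = - \frac{17357}{28630} - \frac{41623 i \sqrt{15130}}{15130}$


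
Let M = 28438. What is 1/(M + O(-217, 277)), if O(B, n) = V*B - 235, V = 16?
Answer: 1/24731 ≈ 4.0435e-5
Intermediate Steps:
O(B, n) = -235 + 16*B (O(B, n) = 16*B - 235 = -235 + 16*B)
1/(M + O(-217, 277)) = 1/(28438 + (-235 + 16*(-217))) = 1/(28438 + (-235 - 3472)) = 1/(28438 - 3707) = 1/24731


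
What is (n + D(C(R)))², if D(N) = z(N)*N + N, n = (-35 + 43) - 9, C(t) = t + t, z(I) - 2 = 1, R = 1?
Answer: 49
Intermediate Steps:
z(I) = 3 (z(I) = 2 + 1 = 3)
C(t) = 2*t
n = -1 (n = 8 - 9 = -1)
D(N) = 4*N (D(N) = 3*N + N = 4*N)
(n + D(C(R)))² = (-1 + 4*(2*1))² = (-1 + 4*2)² = (-1 + 8)² = 7² = 49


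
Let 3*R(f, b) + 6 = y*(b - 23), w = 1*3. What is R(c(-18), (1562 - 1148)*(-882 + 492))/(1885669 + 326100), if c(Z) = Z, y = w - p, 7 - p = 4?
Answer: -2/2211769 ≈ -9.0425e-7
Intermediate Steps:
w = 3
p = 3 (p = 7 - 1*4 = 7 - 4 = 3)
y = 0 (y = 3 - 1*3 = 3 - 3 = 0)
R(f, b) = -2 (R(f, b) = -2 + (0*(b - 23))/3 = -2 + (0*(-23 + b))/3 = -2 + (⅓)*0 = -2 + 0 = -2)
R(c(-18), (1562 - 1148)*(-882 + 492))/(1885669 + 326100) = -2/(1885669 + 326100) = -2/2211769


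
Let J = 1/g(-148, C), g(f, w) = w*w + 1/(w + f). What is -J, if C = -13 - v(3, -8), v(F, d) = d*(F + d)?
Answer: -201/564608 ≈ -0.00035600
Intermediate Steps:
C = -53 (C = -13 - (-8)*(3 - 8) = -13 - (-8)*(-5) = -13 - 1*40 = -13 - 40 = -53)
g(f, w) = w² + 1/(f + w)
J = 201/564608 (J = 1/((1 + (-53)³ - 148*(-53)²)/(-148 - 53)) = 1/((1 - 148877 - 148*2809)/(-201)) = 1/(-(1 - 148877 - 415732)/201) = 1/(-1/201*(-564608)) = 1/(564608/201) = 201/564608 ≈ 0.00035600)
-J = -1*201/564608 = -201/564608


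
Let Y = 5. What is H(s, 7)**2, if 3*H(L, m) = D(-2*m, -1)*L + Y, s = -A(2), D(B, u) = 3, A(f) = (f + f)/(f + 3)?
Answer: 169/225 ≈ 0.75111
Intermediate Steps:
A(f) = 2*f/(3 + f) (A(f) = (2*f)/(3 + f) = 2*f/(3 + f))
s = -4/5 (s = -2*2/(3 + 2) = -2*2/5 = -1*4/5 = -4/5 ≈ -0.80000)
H(L, m) = 5/3 + L (H(L, m) = (3*L + 5)/3 = (5 + 3*L)/3 = 5/3 + L)
H(s, 7)**2 = (5/3 - 4/5)**2 = (13/15)**2 = 169/225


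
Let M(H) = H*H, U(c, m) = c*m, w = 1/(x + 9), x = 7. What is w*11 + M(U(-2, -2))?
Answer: 267/16 ≈ 16.688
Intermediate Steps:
w = 1/16 (w = 1/(7 + 9) = 1/16 ≈ 0.062500)
M(H) = H²
w*11 + M(U(-2, -2)) = (1/16)*11 + (-2*(-2))² = 11/16 + 4² = 11/16 + 16 = 267/16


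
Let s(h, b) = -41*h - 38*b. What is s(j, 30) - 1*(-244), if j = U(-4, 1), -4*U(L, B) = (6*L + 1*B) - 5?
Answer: -1183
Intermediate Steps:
U(L, B) = 5/4 - 3*L/2 - B/4 (U(L, B) = -((6*L + 1*B) - 5)/4 = -((6*L + B) - 5)/4 = -((B + 6*L) - 5)/4 = -(-5 + B + 6*L)/4 = 5/4 - 3*L/2 - B/4)
j = 7 (j = 5/4 - 3/2*(-4) - 1/4*1 = 5/4 + 6 - 1/4 = 7)
s(j, 30) - 1*(-244) = (-41*7 - 38*30) - 1*(-244) = (-287 - 1140) + 244 = -1427 + 244 = -1183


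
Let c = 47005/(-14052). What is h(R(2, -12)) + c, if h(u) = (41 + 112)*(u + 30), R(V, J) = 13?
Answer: 92401103/14052 ≈ 6575.7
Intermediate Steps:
h(u) = 4590 + 153*u (h(u) = 153*(30 + u) = 4590 + 153*u)
c = -47005/14052 (c = 47005*(-1/14052) = -47005/14052 ≈ -3.3451)
h(R(2, -12)) + c = (4590 + 153*13) - 47005/14052 = (4590 + 1989) - 47005/14052 = 6579 - 47005/14052 = 92401103/14052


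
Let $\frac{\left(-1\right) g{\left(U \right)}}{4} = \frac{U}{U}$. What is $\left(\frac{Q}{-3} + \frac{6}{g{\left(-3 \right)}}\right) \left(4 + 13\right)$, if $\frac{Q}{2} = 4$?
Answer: $- \frac{425}{6} \approx -70.833$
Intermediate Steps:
$g{\left(U \right)} = -4$ ($g{\left(U \right)} = - 4 \frac{U}{U} = \left(-4\right) 1 = -4$)
$Q = 8$ ($Q = 2 \cdot 4 = 8$)
$\left(\frac{Q}{-3} + \frac{6}{g{\left(-3 \right)}}\right) \left(4 + 13\right) = \left(\frac{8}{-3} + \frac{6}{-4}\right) \left(4 + 13\right) = \left(8 \left(- \frac{1}{3}\right) + 6 \left(- \frac{1}{4}\right)\right) 17 = \left(- \frac{8}{3} - \frac{3}{2}\right) 17 = \left(- \frac{25}{6}\right) 17 = - \frac{425}{6}$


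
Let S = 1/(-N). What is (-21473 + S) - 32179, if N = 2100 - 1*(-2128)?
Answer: -226840657/4228 ≈ -53652.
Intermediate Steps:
N = 4228 (N = 2100 + 2128 = 4228)
S = -1/4228 (S = 1/(-1*4228) = 1/(-4228) = -1/4228 ≈ -0.00023652)
(-21473 + S) - 32179 = (-21473 - 1/4228) - 32179 = -90787845/4228 - 32179 = -226840657/4228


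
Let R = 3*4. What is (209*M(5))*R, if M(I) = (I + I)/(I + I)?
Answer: 2508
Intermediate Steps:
M(I) = 1 (M(I) = (2*I)/((2*I)) = (2*I)*(1/(2*I)) = 1)
R = 12
(209*M(5))*R = (209*1)*12 = 209*12 = 2508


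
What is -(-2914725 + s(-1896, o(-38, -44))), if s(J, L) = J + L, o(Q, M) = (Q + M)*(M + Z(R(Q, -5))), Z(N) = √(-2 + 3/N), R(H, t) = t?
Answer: 2913013 + 82*I*√65/5 ≈ 2.913e+6 + 132.22*I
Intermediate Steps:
o(Q, M) = (M + Q)*(M + I*√65/5) (o(Q, M) = (Q + M)*(M + √(-2 + 3/(-5))) = (M + Q)*(M + √(-2 + 3*(-⅕))) = (M + Q)*(M + √(-2 - ⅗)) = (M + Q)*(M + √(-13/5)) = (M + Q)*(M + I*√65/5))
-(-2914725 + s(-1896, o(-38, -44))) = -(-2914725 + (-1896 + ((-44)² - 44*(-38) + (⅕)*I*(-44)*√65 + (⅕)*I*(-38)*√65))) = -(-2914725 + (-1896 + (1936 + 1672 - 44*I*√65/5 - 38*I*√65/5))) = -(-2914725 + (-1896 + (3608 - 82*I*√65/5))) = -(-2914725 + (1712 - 82*I*√65/5)) = -(-2913013 - 82*I*√65/5) = 2913013 + 82*I*√65/5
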